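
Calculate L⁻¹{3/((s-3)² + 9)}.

Form: b/((s-a)² + b²) → e^(at)sin(bt). With a=3, b=3

Final answer: e^(3t)·sin(3t)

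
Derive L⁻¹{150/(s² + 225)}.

This is the form c·a/(s² + a²) with a = 15, c = 10. L⁻¹ = 10·sin(15t)

Final answer: 10·sin(15t)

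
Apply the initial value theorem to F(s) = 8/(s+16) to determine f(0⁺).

f(0⁺) = lim_{s→∞} s·8/(s+16) = lim_{s→∞} 8s/(s+16) = 8

Final answer: 8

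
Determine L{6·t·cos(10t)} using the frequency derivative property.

L{cos(10t)} = s/(s² + 100). Derivative: d/ds[s/(s² + 100)] = [(s² + 100) - s·2s]/(s² + 100)² = (100 - s²)/(s² + 100)². So L{t·cos(10t)} = -F'(s) = (s² - 100)/(s² + 100)². Then L{6·t·cos(10t)} = 6·(s² - 100)/(s² + 100)²

Final answer: 6·(s² - 100)/(s² + 100)²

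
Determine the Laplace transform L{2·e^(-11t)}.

L{e^(at)} = 1/(s-a), so L{e^(-11t)} = 1/(s+11). Then L{2·e^(-11t)} = 2/(s+11)

Final answer: 2/(s+11)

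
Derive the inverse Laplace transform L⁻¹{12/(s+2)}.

L⁻¹{1/(s-a)} = e^(at), so L⁻¹{1/(s+2)} = e^(-2t), and L⁻¹{12/(s+2)} = 12·e^(-2t)

Final answer: 12·e^(-2t)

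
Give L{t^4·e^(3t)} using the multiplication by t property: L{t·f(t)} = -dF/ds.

Using L{t^n·e^(at)} = n!/(s-a)^(n+1), L{t^4·e^(3t)} = 24/(s-3)^5

Final answer: 24/(s-3)^5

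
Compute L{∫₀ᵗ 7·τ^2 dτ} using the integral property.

L{∫₀ᵗ f(τ)dτ} = F(s)/s with f(t) = 7t^2. F(s) = 14/s^3, so L{∫₀ᵗ 7·τ^2 dτ} = (14/s^3)/s = 14/s^4. (Check: ∫₀ᵗ 7·τ^2 dτ = 7t^3/3.)

Final answer: 14/s^4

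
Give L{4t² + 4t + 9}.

L{4t² + 4t + 9} = 4·2/s³ + 4/s² + 9/s = 8/s³ + 4/s² + 9/s

Final answer: 8/s³ + 4/s² + 9/s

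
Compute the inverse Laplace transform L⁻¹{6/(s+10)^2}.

L⁻¹{n!/(s-a)^(n+1)} = t^n·e^(at) with n=1, a=-10. So L⁻¹{1/(s+10)^2} = t·e^(-10t), and L⁻¹{6/(s+10)^2} = (6/1)·t·e^(-10t) = 6·t·e^(-10t)

Final answer: 6·t·e^(-10t)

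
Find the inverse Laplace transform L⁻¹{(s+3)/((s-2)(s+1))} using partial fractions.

Using partial fractions, f(t) = (5e^(2t) - 2e^(-t))/3

Final answer: (5e^(2t) - 2e^(-t))/3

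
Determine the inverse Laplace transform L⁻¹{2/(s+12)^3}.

L⁻¹{n!/(s-a)^(n+1)} = t^n·e^(at), so L⁻¹{2/(s+12)^3} = t^2·e^(-12t)

Final answer: t^2·e^(-12t)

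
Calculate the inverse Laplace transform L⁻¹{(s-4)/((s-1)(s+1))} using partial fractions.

Using partial fractions, f(t) = (-3e^t + 5e^(-t))/2

Final answer: (-3e^t + 5e^(-t))/2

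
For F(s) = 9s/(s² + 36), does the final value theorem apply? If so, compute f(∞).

The final value theorem requires all poles of sF(s) in the left half-plane. sF(s) = 9s²/(s² + 36) has poles at s = ±6i (imaginary axis). Theorem does NOT apply (oscillatory system).

Final answer: Not applicable (oscillatory)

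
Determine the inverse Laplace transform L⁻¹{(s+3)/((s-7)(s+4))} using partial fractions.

Using partial fractions, f(t) = (10e^(7t) + e^(-4t))/11

Final answer: (10e^(7t) + e^(-4t))/11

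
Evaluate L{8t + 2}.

L{8t + 2} = 8·L{t} + 2·L{1} = 8/s² + 2/s

Final answer: 8/s² + 2/s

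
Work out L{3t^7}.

L{t^n} = n!/s^(n+1). So L{3t^7} = 3·7!/s^8 = 15120/s^8

Final answer: 15120/s^8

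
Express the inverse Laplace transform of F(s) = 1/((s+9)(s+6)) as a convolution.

1/((s+9)(s+6)) = (1/(s+9))·(1/(s+6)) = L{e^(-9t)}·L{e^(-6t)}. So f(t) = e^(-9t)*e^(-6t) = ∫₀ᵗ e^(-9τ)·e^(-6(t-τ)) dτ

Final answer: ∫₀ᵗ e^(-9τ)·e^(-6(t-τ)) dτ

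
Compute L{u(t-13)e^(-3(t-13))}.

u(t-a)f(t-a) with f(t)=e^(-3t). L{e^(-3t)} = 1/(s+3). By time shift: e^(-13s)/(s+3)

Final answer: e^(-13s)/(s+3)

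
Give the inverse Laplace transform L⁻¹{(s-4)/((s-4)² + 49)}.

Using frequency shift, L⁻¹{(s-4)/((s-4)² + 49)} = e^(4t)·cos(7t)

Final answer: e^(4t)·cos(7t)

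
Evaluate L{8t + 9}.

L{8t + 9} = 8·L{t} + 9·L{1} = 8/s² + 9/s

Final answer: 8/s² + 9/s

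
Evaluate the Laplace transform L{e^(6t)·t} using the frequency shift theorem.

L{e^(at)·t^n} = n!/(s-a)^(n+1), so L{e^(6t)·t} = 1/(s-6)^2

Final answer: 1/(s-6)^2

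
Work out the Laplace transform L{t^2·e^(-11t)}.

L{t^n·e^(at)} = n!/(s-a)^(n+1), so L{t^2·e^(-11t)} = 2/(s+11)^3

Final answer: 2/(s+11)^3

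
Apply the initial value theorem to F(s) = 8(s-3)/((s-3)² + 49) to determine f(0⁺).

f(0⁺) = lim_{s→∞} sF(s) = lim_{s→∞} 8s(s-3)/((s-3)² + 49) = 8

Final answer: 8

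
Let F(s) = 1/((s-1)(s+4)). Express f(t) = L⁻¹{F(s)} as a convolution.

1/((s-1)(s+4)) = (1/(s-1))·(1/(s+4)) = L{e^t}·L{e^(-4t)}. So f(t) = e^t*e^(-4t) = ∫₀ᵗ e^(τ)·e^(-4(t-τ)) dτ

Final answer: ∫₀ᵗ e^(τ)·e^(-4(t-τ)) dτ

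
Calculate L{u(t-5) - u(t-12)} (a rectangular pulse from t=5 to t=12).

L{u(t-a)} = e^(-as)/s. L{u(t-5) - u(t-12)} = (e^(-5s) - e^(-12s))/s

Final answer: (e^(-5s) - e^(-12s))/s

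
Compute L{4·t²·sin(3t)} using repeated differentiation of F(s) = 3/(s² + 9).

F(s) = 3/(s² + 9). F'(s) = -6s/(s² + 9)². F''(s) = -6(9 - 3s²)/(s² + 9)³ = (18s² - 54)/(s² + 9)³. So L{t²·sin(3t)} = (-1)² F''(s) = (18s² - 54)/(s² + 9)³. Then L{4·t²·sin(3t)} = 4·(18s² - 54)/(s² + 9)³ = (72s² - 216)/(s² + 9)³

Final answer: (72s² - 216)/(s² + 9)³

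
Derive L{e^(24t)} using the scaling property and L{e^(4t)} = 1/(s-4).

Using L{f(at)} = (1/a)F(s/a) with a=6 and f(t) = e^(4t): L{e^(24t)} = (1/6) · 1/((s/6)-4) = (1/6) · 6/(s-24) = 1/(s-24)

Final answer: 1/(s-24)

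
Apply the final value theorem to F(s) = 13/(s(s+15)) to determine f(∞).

f(∞) = lim_{s→0} s·13/(s(s+15)) = lim_{s→0} 13/(s+15) = 13/15 = 13/15

Final answer: 13/15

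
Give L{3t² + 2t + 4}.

L{3t² + 2t + 4} = 3·2/s³ + 2/s² + 4/s = 6/s³ + 2/s² + 4/s

Final answer: 6/s³ + 2/s² + 4/s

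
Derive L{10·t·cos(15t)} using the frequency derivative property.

L{cos(15t)} = s/(s² + 225). Derivative: d/ds[s/(s² + 225)] = [(s² + 225) - s·2s]/(s² + 225)² = (225 - s²)/(s² + 225)². So L{t·cos(15t)} = -F'(s) = (s² - 225)/(s² + 225)². Then L{10·t·cos(15t)} = 10·(s² - 225)/(s² + 225)²

Final answer: 10·(s² - 225)/(s² + 225)²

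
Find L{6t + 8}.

L{6t + 8} = 6·L{t} + 8·L{1} = 6/s² + 8/s

Final answer: 6/s² + 8/s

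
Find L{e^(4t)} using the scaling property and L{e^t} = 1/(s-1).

Using L{f(at)} = (1/a)F(s/a) with a=4 and f(t) = e^t: L{e^(4t)} = (1/4) · 1/((s/4)-1) = (1/4) · 4/(s-4) = 1/(s-4)

Final answer: 1/(s-4)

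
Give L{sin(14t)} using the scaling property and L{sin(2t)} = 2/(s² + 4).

Using L{f(at)} = (1/a)F(s/a) with a=7: L{sin(14t)} = (1/7) · 2/((s/7)² + 4) = (1/7) · 2·49/(s² + 196) = 14/(s² + 196)

Final answer: 14/(s² + 196)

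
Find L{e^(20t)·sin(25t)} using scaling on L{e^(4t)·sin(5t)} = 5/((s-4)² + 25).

Scaling with a=5: L{e^(20t)·sin(25t)} = (1/5) · 5/((s/5-4)² + 25). Simplifying: 25/((s-20)² + 625)

Final answer: 25/((s-20)² + 625)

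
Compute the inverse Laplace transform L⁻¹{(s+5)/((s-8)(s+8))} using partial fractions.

Using partial fractions, f(t) = (13e^(8t) + 3e^(-8t))/16

Final answer: (13e^(8t) + 3e^(-8t))/16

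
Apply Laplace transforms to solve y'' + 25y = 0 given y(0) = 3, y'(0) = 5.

L{y''} + 25L{y} = 0. s²Y - 3s - 5 + 25Y = 0. Y(s² + 25) = 3s + 5. Y = (3s + 5)/(s² + 25). Inverting: y(t) = 3cos(5t) + sin(5t)

Final answer: y(t) = 3cos(5t) + sin(5t)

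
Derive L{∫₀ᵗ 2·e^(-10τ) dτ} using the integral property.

L{∫₀ᵗ f(τ)dτ} = F(s)/s with F(s) = 2/(s+10), so L{∫₀ᵗ 2·e^(-10τ) dτ} = 2/(s(s+10))

Final answer: 2/(s(s+10))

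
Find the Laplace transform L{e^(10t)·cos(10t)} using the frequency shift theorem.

Frequency shift: L{e^(at)f(t)} = F(s-a). L{e^(10t)·cos(10t)} = (s-10)/((s-10)² + 100)

Final answer: (s-10)/((s-10)² + 100)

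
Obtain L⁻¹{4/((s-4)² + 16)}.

Form: b/((s-a)² + b²) → e^(at)sin(bt). With a=4, b=4

Final answer: e^(4t)·sin(4t)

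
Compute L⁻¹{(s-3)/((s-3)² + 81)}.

Using frequency shift: L⁻¹{(s-a)/((s-a)² + b²)} = e^(at)cos(bt). Here a=3, b=9

Final answer: e^(3t)·cos(9t)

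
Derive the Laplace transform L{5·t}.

L{t^n} = n!/s^(n+1), so L{t} = 1/s^2. Then L{5·t} = 5·1/s^2 = 5/s^2

Final answer: 5/s^2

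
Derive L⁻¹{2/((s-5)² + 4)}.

Form: b/((s-a)² + b²) → e^(at)sin(bt). With a=5, b=2

Final answer: e^(5t)·sin(2t)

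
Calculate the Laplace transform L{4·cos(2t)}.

L{cos(ωt)} = s/(s² + ω²), so L{cos(2t)} = s/(s² + 4). Then L{4·cos(2t)} = 4·s/(s² + 4) = 4s/(s² + 4)

Final answer: 4s/(s² + 4)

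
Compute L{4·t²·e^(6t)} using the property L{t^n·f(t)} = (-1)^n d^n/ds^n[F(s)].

L{e^(6t)} = 1/(s-6). d/ds[1/(s-6)] = -1/(s-6)². d²/ds²[1/(s-6)] = 2/(s-6)³. So L{t²·e^(6t)} = (-1)² · 2/(s-6)³ = 2/(s-6)³. Then L{4·t²·e^(6t)} = 4·2/(s-6)³ = 8/(s-6)³

Final answer: 8/(s-6)³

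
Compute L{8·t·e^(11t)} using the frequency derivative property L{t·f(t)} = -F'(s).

L{e^(11t)} = 1/(s-11). By frequency derivative: L{t·e^(11t)} = -d/ds[1/(s-11)] = -(-1)/(s-11)² = 1/(s-11)². Then L{8·t·e^(11t)} = 8·1/(s-11)² = 8/(s-11)²

Final answer: 8/(s-11)²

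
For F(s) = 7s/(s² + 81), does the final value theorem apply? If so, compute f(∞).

The final value theorem requires all poles of sF(s) in the left half-plane. sF(s) = 7s²/(s² + 81) has poles at s = ±9i (imaginary axis). Theorem does NOT apply (oscillatory system).

Final answer: Not applicable (oscillatory)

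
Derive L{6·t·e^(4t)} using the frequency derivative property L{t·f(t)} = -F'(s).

L{e^(4t)} = 1/(s-4). By frequency derivative: L{t·e^(4t)} = -d/ds[1/(s-4)] = -(-1)/(s-4)² = 1/(s-4)². Then L{6·t·e^(4t)} = 6·1/(s-4)² = 6/(s-4)²

Final answer: 6/(s-4)²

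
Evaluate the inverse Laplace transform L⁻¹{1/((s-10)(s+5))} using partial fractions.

Decompose: A/(s-10) + B/(s+5). A = 1/15, B = -1/15. f(t) = (e^(10t) - e^(-5t))/15

Final answer: (e^(10t) - e^(-5t))/15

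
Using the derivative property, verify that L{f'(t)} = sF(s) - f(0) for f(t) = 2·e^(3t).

f'(t) = 6e^(3t). Direct: L{f'(t)} = 6/(s-3). Property: s·2/(s-3) - 2 = (2s - 2(s-3))/(s-3) = 6/(s-3). ✓

Final answer: 6/(s-3)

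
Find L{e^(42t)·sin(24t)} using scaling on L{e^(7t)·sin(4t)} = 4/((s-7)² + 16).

Scaling with a=6: L{e^(42t)·sin(24t)} = (1/6) · 4/((s/6-7)² + 16). Simplifying: 24/((s-42)² + 576)

Final answer: 24/((s-42)² + 576)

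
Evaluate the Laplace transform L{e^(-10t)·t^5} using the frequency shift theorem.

L{e^(at)·t^n} = n!/(s-a)^(n+1), so L{e^(-10t)·t^5} = 120/(s+10)^6

Final answer: 120/(s+10)^6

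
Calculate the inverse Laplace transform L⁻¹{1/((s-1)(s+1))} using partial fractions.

Decompose: A/(s-1) + B/(s+1). A = 1/2, B = -1/2. f(t) = (e^t - e^(-t))/2

Final answer: (e^t - e^(-t))/2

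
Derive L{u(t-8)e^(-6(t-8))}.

u(t-a)f(t-a) with f(t)=e^(-6t). L{e^(-6t)} = 1/(s+6). By time shift: e^(-8s)/(s+6)

Final answer: e^(-8s)/(s+6)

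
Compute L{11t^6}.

L{t^n} = n!/s^(n+1). So L{11t^6} = 11·6!/s^7 = 7920/s^7

Final answer: 7920/s^7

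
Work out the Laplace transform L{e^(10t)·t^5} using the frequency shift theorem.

L{e^(at)·t^n} = n!/(s-a)^(n+1), so L{e^(10t)·t^5} = 120/(s-10)^6

Final answer: 120/(s-10)^6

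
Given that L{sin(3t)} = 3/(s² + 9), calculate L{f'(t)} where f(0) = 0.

L{f'(t)} = s·F(s) - f(0) = s·3/(s² + 9) - 0 = 3s/(s² + 9)

Final answer: 3s/(s² + 9)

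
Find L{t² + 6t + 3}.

L{t² + 6t + 3} = 2/s³ + 6/s² + 3/s = 2/s³ + 6/s² + 3/s

Final answer: 2/s³ + 6/s² + 3/s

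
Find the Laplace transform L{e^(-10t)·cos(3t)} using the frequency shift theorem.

Frequency shift: L{e^(at)f(t)} = F(s-a). L{e^(-10t)·cos(3t)} = (s+10)/((s+10)² + 9)

Final answer: (s+10)/((s+10)² + 9)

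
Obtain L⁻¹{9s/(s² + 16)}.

This is the form c·s/(s² + a²) with a = 4, c = 9. L⁻¹ = 9·cos(4t)

Final answer: 9·cos(4t)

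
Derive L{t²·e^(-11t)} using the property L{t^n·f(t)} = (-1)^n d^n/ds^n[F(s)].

L{e^(-11t)} = 1/(s+11). d/ds[1/(s+11)] = -1/(s+11)². d²/ds²[1/(s+11)] = 2/(s+11)³. So L{t²·e^(-11t)} = (-1)² · 2/(s+11)³ = 2/(s+11)³

Final answer: 2/(s+11)³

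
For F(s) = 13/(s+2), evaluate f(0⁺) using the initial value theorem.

f(0⁺) = lim_{s→∞} s·13/(s+2) = lim_{s→∞} 13s/(s+2) = 13

Final answer: 13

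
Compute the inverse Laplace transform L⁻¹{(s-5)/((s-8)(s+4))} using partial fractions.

Using partial fractions, f(t) = (3e^(8t) + 9e^(-4t))/12

Final answer: (3e^(8t) + 9e^(-4t))/12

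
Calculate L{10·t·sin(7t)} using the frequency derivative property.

L{sin(7t)} = 7/(s² + 49). By L{t·f(t)} = -F'(s): -d/ds[7/(s² + 49)] = -(7)·(-2s)/(s² + 49)² = 14s/(s² + 49)². Then L{10·t·sin(7t)} = 10·14s/(s² + 49)² = 140s/(s² + 49)²

Final answer: 140s/(s² + 49)²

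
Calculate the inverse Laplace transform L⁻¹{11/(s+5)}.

L⁻¹{1/(s-a)} = e^(at), so L⁻¹{1/(s+5)} = e^(-5t), and L⁻¹{11/(s+5)} = 11·e^(-5t)

Final answer: 11·e^(-5t)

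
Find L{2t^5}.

L{t^n} = n!/s^(n+1). So L{2t^5} = 2·5!/s^6 = 240/s^6

Final answer: 240/s^6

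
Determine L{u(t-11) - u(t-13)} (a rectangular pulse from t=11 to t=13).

L{u(t-a)} = e^(-as)/s. L{u(t-11) - u(t-13)} = (e^(-11s) - e^(-13s))/s

Final answer: (e^(-11s) - e^(-13s))/s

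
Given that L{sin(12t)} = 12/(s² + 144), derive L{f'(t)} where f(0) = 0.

L{f'(t)} = s·F(s) - f(0) = s·12/(s² + 144) - 0 = 12s/(s² + 144)

Final answer: 12s/(s² + 144)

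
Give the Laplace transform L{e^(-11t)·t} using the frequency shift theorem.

L{e^(at)·t^n} = n!/(s-a)^(n+1), so L{e^(-11t)·t} = 1/(s+11)^2

Final answer: 1/(s+11)^2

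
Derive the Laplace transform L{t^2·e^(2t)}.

L{t^n·e^(at)} = n!/(s-a)^(n+1), so L{t^2·e^(2t)} = 2/(s-2)^3

Final answer: 2/(s-2)^3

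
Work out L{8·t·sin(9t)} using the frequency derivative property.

L{sin(9t)} = 9/(s² + 81). By L{t·f(t)} = -F'(s): -d/ds[9/(s² + 81)] = -(9)·(-2s)/(s² + 81)² = 18s/(s² + 81)². Then L{8·t·sin(9t)} = 8·18s/(s² + 81)² = 144s/(s² + 81)²

Final answer: 144s/(s² + 81)²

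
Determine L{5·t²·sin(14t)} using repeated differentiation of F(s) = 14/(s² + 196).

F(s) = 14/(s² + 196). F'(s) = -28s/(s² + 196)². F''(s) = -28(196 - 3s²)/(s² + 196)³ = (84s² - 5488)/(s² + 196)³. So L{t²·sin(14t)} = (-1)² F''(s) = (84s² - 5488)/(s² + 196)³. Then L{5·t²·sin(14t)} = 5·(84s² - 5488)/(s² + 196)³ = (420s² - 27440)/(s² + 196)³

Final answer: (420s² - 27440)/(s² + 196)³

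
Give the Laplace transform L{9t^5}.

L{9t^5} = 9 · L{t^5} = 9 · 120/s^6 = 1080/s^6

Final answer: 1080/s^6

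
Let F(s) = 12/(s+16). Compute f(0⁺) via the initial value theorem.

f(0⁺) = lim_{s→∞} s·12/(s+16) = lim_{s→∞} 12s/(s+16) = 12

Final answer: 12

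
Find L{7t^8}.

L{t^n} = n!/s^(n+1). So L{7t^8} = 7·8!/s^9 = 282240/s^9

Final answer: 282240/s^9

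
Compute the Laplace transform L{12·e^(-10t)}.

L{e^(at)} = 1/(s-a), so L{e^(-10t)} = 1/(s+10). Then L{12·e^(-10t)} = 12/(s+10)

Final answer: 12/(s+10)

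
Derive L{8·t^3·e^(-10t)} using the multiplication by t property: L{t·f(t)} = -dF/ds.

Using L{t^n·e^(at)} = n!/(s-a)^(n+1), L{t^3·e^(-10t)} = 6/(s+10)^4, so L{8·t^3·e^(-10t)} = 8·6/(s+10)^4 = 48/(s+10)^4

Final answer: 48/(s+10)^4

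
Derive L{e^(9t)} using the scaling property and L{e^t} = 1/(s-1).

Using L{f(at)} = (1/a)F(s/a) with a=9 and f(t) = e^t: L{e^(9t)} = (1/9) · 1/((s/9)-1) = (1/9) · 9/(s-9) = 1/(s-9)

Final answer: 1/(s-9)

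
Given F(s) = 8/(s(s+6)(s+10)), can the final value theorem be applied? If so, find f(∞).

Poles of sF(s) = 8/((s+6)(s+10)) are at s = -6 and s = -10, both in the left half-plane. Theorem applies. f(∞) = lim_{s→0} sF(s) = 8/(6·10) = 2/15

Final answer: 2/15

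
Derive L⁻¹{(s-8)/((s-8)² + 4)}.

Using frequency shift: L⁻¹{(s-a)/((s-a)² + b²)} = e^(at)cos(bt). Here a=8, b=2

Final answer: e^(8t)·cos(2t)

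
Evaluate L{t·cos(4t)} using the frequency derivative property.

L{cos(4t)} = s/(s² + 16). Derivative: d/ds[s/(s² + 16)] = [(s² + 16) - s·2s]/(s² + 16)² = (16 - s²)/(s² + 16)². So L{t·cos(4t)} = -F'(s) = (s² - 16)/(s² + 16)²

Final answer: (s² - 16)/(s² + 16)²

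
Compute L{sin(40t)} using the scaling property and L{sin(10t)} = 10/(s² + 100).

Using L{f(at)} = (1/a)F(s/a) with a=4: L{sin(40t)} = (1/4) · 10/((s/4)² + 100) = (1/4) · 10·16/(s² + 1600) = 40/(s² + 1600)

Final answer: 40/(s² + 1600)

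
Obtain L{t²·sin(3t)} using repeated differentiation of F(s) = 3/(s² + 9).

F(s) = 3/(s² + 9). F'(s) = -6s/(s² + 9)². F''(s) = -6(9 - 3s²)/(s² + 9)³ = (18s² - 54)/(s² + 9)³. So L{t²·sin(3t)} = (-1)² F''(s) = (18s² - 54)/(s² + 9)³

Final answer: (18s² - 54)/(s² + 9)³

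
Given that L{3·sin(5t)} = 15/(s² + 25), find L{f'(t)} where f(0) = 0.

L{f'(t)} = s·F(s) - f(0) = s·15/(s² + 25) - 0 = 15s/(s² + 25)

Final answer: 15s/(s² + 25)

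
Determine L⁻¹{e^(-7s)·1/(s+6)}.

L⁻¹{1/(s+6)} = e^(-6t). By the time shift theorem, L⁻¹{e^(-as)F(s)} = u(t-a)f(t-a) with a=7, so L⁻¹{e^(-7s)·1/(s+6)} = u(t-7)·e^(-6(t-7))

Final answer: u(t-7)·e^(-6(t-7))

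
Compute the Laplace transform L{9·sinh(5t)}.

L{sinh(ωt)} = ω/(s² - ω²), so L{sinh(5t)} = 5/(s² - 25). Then L{9·sinh(5t)} = 9·5/(s² - 25) = 45/(s² - 25)

Final answer: 45/(s² - 25)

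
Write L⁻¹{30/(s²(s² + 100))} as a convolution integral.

30/(s²(s² + 100)) = (1/s²)·(30/(s² + 100)) = L{t}·L{3·sin(10t)}. So f(t) = t*(3·sin(10t)) = ∫₀ᵗ 3τ·sin(10(t-τ)) dτ

Final answer: ∫₀ᵗ 3τ·sin(10(t-τ)) dτ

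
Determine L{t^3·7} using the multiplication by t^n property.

L{7} = 7/s. d^1/ds^1[1/s] = -1/s². d^2/ds^2[1/s] = 2/s^3. d^3/ds^3[1/s] = -6/s^4. So L{t^3} = (-1)^{3}·-6/s^4 = 6/s^4. Then L{t^3·7} = 7·6/s^4 = 42/s^4

Final answer: 42/s^4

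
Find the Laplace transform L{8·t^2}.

L{t^n} = n!/s^(n+1), so L{t^2} = 2/s^3. Then L{8·t^2} = 8·2/s^3 = 16/s^3

Final answer: 16/s^3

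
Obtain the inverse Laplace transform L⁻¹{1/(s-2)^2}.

L⁻¹{n!/(s-a)^(n+1)} = t^n·e^(at), so L⁻¹{1/(s-2)^2} = t·e^(2t)

Final answer: t·e^(2t)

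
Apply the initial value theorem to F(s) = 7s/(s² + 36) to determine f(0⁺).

f(0⁺) = lim_{s→∞} s·7s/(s² + 36) = lim_{s→∞} 7s²/(s² + 36) = 7

Final answer: 7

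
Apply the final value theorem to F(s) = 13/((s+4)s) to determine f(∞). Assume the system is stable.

f(∞) = lim_{s→0} sF(s) = lim_{s→0} 13/(s+4) = 13/4

Final answer: 13/4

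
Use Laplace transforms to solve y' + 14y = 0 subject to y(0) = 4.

L{y'} + 14L{y} = 0. sY - 4 + 14Y = 0. Y(s+14) = 4. Y = 4/(s+14)

Final answer: y(t) = 4e^(-14t)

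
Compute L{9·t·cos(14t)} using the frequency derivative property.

L{cos(14t)} = s/(s² + 196). Derivative: d/ds[s/(s² + 196)] = [(s² + 196) - s·2s]/(s² + 196)² = (196 - s²)/(s² + 196)². So L{t·cos(14t)} = -F'(s) = (s² - 196)/(s² + 196)². Then L{9·t·cos(14t)} = 9·(s² - 196)/(s² + 196)²

Final answer: 9·(s² - 196)/(s² + 196)²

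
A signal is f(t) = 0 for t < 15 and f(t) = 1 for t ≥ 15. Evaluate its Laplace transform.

f(t) = u(t-15). L{u(t-15)} = e^(-15s)/s, so L{f(t)} = e^(-15s)/s

Final answer: e^(-15s)/s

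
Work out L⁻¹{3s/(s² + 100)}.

This is the form c·s/(s² + a²) with a = 10, c = 3. L⁻¹ = 3·cos(10t)

Final answer: 3·cos(10t)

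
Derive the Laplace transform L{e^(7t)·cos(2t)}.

L{e^(at)·cos(ωt)} = (s-a)/((s-a)² + ω²), so L{e^(7t)·cos(2t)} = (s-7)/((s-7)² + 4)

Final answer: (s-7)/((s-7)² + 4)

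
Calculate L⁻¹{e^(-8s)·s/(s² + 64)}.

L⁻¹{s/(s² + 64)} = cos(8t). By the time shift theorem, L⁻¹{e^(-as)F(s)} = u(t-a)f(t-a) with a=8, so L⁻¹{e^(-8s)·s/(s² + 64)} = u(t-8)·cos(8(t-8))

Final answer: u(t-8)·cos(8(t-8))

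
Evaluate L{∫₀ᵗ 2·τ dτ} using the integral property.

L{∫₀ᵗ f(τ)dτ} = F(s)/s with f(t) = 2t. F(s) = 2/s^2, so L{∫₀ᵗ 2·τ dτ} = (2/s^2)/s = 2/s^3. (Check: ∫₀ᵗ 2·τ dτ = 2t^2/2.)

Final answer: 2/s^3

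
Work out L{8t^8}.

L{t^n} = n!/s^(n+1). So L{8t^8} = 8·8!/s^9 = 322560/s^9

Final answer: 322560/s^9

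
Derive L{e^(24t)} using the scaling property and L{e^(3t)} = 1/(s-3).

Using L{f(at)} = (1/a)F(s/a) with a=8 and f(t) = e^(3t): L{e^(24t)} = (1/8) · 1/((s/8)-3) = (1/8) · 8/(s-24) = 1/(s-24)

Final answer: 1/(s-24)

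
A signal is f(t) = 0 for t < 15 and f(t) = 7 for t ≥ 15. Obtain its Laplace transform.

f(t) = 7·u(t-15). L{u(t-15)} = e^(-15s)/s, so L{f(t)} = 7·e^(-15s)/s

Final answer: 7·e^(-15s)/s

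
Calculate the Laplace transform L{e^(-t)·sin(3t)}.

L{e^(at)·sin(ωt)} = ω/((s-a)² + ω²), so L{e^(-t)·sin(3t)} = 3/((s+1)² + 9)

Final answer: 3/((s+1)² + 9)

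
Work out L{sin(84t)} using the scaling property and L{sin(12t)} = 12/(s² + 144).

Using L{f(at)} = (1/a)F(s/a) with a=7: L{sin(84t)} = (1/7) · 12/((s/7)² + 144) = (1/7) · 12·49/(s² + 7056) = 84/(s² + 7056)

Final answer: 84/(s² + 7056)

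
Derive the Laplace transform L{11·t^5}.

L{t^n} = n!/s^(n+1), so L{t^5} = 120/s^6. Then L{11·t^5} = 11·120/s^6 = 1320/s^6

Final answer: 1320/s^6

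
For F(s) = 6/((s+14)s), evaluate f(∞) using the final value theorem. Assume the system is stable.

f(∞) = lim_{s→0} sF(s) = lim_{s→0} 6/(s+14) = 3/7

Final answer: 3/7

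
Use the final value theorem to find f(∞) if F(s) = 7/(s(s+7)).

f(∞) = lim_{s→0} s·7/(s(s+7)) = lim_{s→0} 7/(s+7) = 7/7 = 1

Final answer: 1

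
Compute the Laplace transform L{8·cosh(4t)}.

L{cosh(ωt)} = s/(s² - ω²), so L{cosh(4t)} = s/(s² - 16). Then L{8·cosh(4t)} = 8·s/(s² - 16) = 8s/(s² - 16)

Final answer: 8s/(s² - 16)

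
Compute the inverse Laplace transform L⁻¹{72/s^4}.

L⁻¹{n!/s^(n+1)} = t^n with n=3. So L⁻¹{6/s^4} = t^3, and L⁻¹{72/s^4} = (72/6)·t^3 = 12·t^3

Final answer: 12·t^3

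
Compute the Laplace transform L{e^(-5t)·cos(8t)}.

L{e^(at)·cos(ωt)} = (s-a)/((s-a)² + ω²), so L{e^(-5t)·cos(8t)} = (s+5)/((s+5)² + 64)

Final answer: (s+5)/((s+5)² + 64)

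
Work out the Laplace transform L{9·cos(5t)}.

L{cos(ωt)} = s/(s² + ω²), so L{cos(5t)} = s/(s² + 25). Then L{9·cos(5t)} = 9·s/(s² + 25) = 9s/(s² + 25)

Final answer: 9s/(s² + 25)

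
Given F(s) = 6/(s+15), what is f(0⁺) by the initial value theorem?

f(0⁺) = lim_{s→∞} s·6/(s+15) = lim_{s→∞} 6s/(s+15) = 6

Final answer: 6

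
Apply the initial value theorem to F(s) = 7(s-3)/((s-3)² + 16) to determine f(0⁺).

f(0⁺) = lim_{s→∞} sF(s) = lim_{s→∞} 7s(s-3)/((s-3)² + 16) = 7

Final answer: 7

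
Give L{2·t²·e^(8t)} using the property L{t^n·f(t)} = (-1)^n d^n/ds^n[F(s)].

L{e^(8t)} = 1/(s-8). d/ds[1/(s-8)] = -1/(s-8)². d²/ds²[1/(s-8)] = 2/(s-8)³. So L{t²·e^(8t)} = (-1)² · 2/(s-8)³ = 2/(s-8)³. Then L{2·t²·e^(8t)} = 2·2/(s-8)³ = 4/(s-8)³

Final answer: 4/(s-8)³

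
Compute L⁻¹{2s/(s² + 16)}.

This is the form c·s/(s² + a²) with a = 4, c = 2. L⁻¹ = 2·cos(4t)

Final answer: 2·cos(4t)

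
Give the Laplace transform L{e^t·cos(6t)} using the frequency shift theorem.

Frequency shift: L{e^(at)f(t)} = F(s-a). L{e^t·cos(6t)} = (s-1)/((s-1)² + 36)

Final answer: (s-1)/((s-1)² + 36)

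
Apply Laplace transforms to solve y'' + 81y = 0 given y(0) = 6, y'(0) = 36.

L{y''} + 81L{y} = 0. s²Y - 6s - 36 + 81Y = 0. Y(s² + 81) = 6s + 36. Y = (6s + 36)/(s² + 81). Inverting: y(t) = 6cos(9t) + 4sin(9t)

Final answer: y(t) = 6cos(9t) + 4sin(9t)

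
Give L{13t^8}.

L{t^n} = n!/s^(n+1). So L{13t^8} = 13·8!/s^9 = 524160/s^9

Final answer: 524160/s^9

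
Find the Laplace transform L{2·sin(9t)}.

L{sin(ωt)} = ω/(s² + ω²), so L{sin(9t)} = 9/(s² + 81). Then L{2·sin(9t)} = 2·9/(s² + 81) = 18/(s² + 81)

Final answer: 18/(s² + 81)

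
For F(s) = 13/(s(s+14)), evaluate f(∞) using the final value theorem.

f(∞) = lim_{s→0} s·13/(s(s+14)) = lim_{s→0} 13/(s+14) = 13/14 = 13/14

Final answer: 13/14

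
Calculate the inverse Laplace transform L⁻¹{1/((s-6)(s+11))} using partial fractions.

Decompose: A/(s-6) + B/(s+11). A = 1/17, B = -1/17. f(t) = (e^(6t) - e^(-11t))/17

Final answer: (e^(6t) - e^(-11t))/17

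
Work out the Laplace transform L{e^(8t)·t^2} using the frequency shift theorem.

L{e^(at)·t^n} = n!/(s-a)^(n+1), so L{e^(8t)·t^2} = 2/(s-8)^3

Final answer: 2/(s-8)^3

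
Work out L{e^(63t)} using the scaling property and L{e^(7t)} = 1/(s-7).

Using L{f(at)} = (1/a)F(s/a) with a=9 and f(t) = e^(7t): L{e^(63t)} = (1/9) · 1/((s/9)-7) = (1/9) · 9/(s-63) = 1/(s-63)

Final answer: 1/(s-63)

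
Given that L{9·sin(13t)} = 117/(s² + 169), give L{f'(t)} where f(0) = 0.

L{f'(t)} = s·F(s) - f(0) = s·117/(s² + 169) - 0 = 117s/(s² + 169)

Final answer: 117s/(s² + 169)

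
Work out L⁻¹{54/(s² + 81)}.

This is the form c·a/(s² + a²) with a = 9, c = 6. L⁻¹ = 6·sin(9t)

Final answer: 6·sin(9t)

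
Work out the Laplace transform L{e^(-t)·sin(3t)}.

L{e^(at)·sin(ωt)} = ω/((s-a)² + ω²), so L{e^(-t)·sin(3t)} = 3/((s+1)² + 9)

Final answer: 3/((s+1)² + 9)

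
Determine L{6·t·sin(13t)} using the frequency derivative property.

L{sin(13t)} = 13/(s² + 169). By L{t·f(t)} = -F'(s): -d/ds[13/(s² + 169)] = -(13)·(-2s)/(s² + 169)² = 26s/(s² + 169)². Then L{6·t·sin(13t)} = 6·26s/(s² + 169)² = 156s/(s² + 169)²

Final answer: 156s/(s² + 169)²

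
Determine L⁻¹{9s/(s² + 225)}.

This is the form c·s/(s² + a²) with a = 15, c = 9. L⁻¹ = 9·cos(15t)

Final answer: 9·cos(15t)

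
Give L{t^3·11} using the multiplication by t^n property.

L{11} = 11/s. d^1/ds^1[1/s] = -1/s². d^2/ds^2[1/s] = 2/s^3. d^3/ds^3[1/s] = -6/s^4. So L{t^3} = (-1)^{3}·-6/s^4 = 6/s^4. Then L{t^3·11} = 11·6/s^4 = 66/s^4

Final answer: 66/s^4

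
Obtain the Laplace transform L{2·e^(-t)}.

L{e^(at)} = 1/(s-a), so L{e^(-t)} = 1/(s+1). Then L{2·e^(-t)} = 2/(s+1)

Final answer: 2/(s+1)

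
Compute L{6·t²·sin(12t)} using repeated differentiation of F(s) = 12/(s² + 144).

F(s) = 12/(s² + 144). F'(s) = -24s/(s² + 144)². F''(s) = -24(144 - 3s²)/(s² + 144)³ = (72s² - 3456)/(s² + 144)³. So L{t²·sin(12t)} = (-1)² F''(s) = (72s² - 3456)/(s² + 144)³. Then L{6·t²·sin(12t)} = 6·(72s² - 3456)/(s² + 144)³ = (432s² - 20736)/(s² + 144)³

Final answer: (432s² - 20736)/(s² + 144)³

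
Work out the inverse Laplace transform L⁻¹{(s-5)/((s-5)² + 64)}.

Using frequency shift, L⁻¹{(s-5)/((s-5)² + 64)} = e^(5t)·cos(8t)

Final answer: e^(5t)·cos(8t)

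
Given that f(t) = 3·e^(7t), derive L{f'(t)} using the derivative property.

f(0) = 3, F(s) = 3/(s-7). L{f'(t)} = s·F(s) - f(0) = 3s/(s-7) - 3 = (3s - 3(s-7))/(s-7) = 21/(s-7)

Final answer: 21/(s-7)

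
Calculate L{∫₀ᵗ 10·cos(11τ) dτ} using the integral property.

L{∫₀ᵗ f(τ)dτ} = F(s)/s with F(s) = 10s/(s² + 121), so the result is (10s/(s² + 121))/s = 10/(s² + 121)

Final answer: 10/(s² + 121)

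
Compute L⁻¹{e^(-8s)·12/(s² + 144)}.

L⁻¹{12/(s² + 144)} = sin(12t). By the time shift theorem, L⁻¹{e^(-as)F(s)} = u(t-a)f(t-a) with a=8, so L⁻¹{e^(-8s)·12/(s² + 144)} = u(t-8)·sin(12(t-8))

Final answer: u(t-8)·sin(12(t-8))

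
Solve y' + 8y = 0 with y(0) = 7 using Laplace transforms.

L{y'} + 8L{y} = 0. sY - 7 + 8Y = 0. Y(s+8) = 7. Y = 7/(s+8)

Final answer: y(t) = 7e^(-8t)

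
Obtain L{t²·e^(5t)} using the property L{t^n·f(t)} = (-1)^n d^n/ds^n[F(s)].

L{e^(5t)} = 1/(s-5). d/ds[1/(s-5)] = -1/(s-5)². d²/ds²[1/(s-5)] = 2/(s-5)³. So L{t²·e^(5t)} = (-1)² · 2/(s-5)³ = 2/(s-5)³

Final answer: 2/(s-5)³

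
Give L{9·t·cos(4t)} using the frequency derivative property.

L{cos(4t)} = s/(s² + 16). Derivative: d/ds[s/(s² + 16)] = [(s² + 16) - s·2s]/(s² + 16)² = (16 - s²)/(s² + 16)². So L{t·cos(4t)} = -F'(s) = (s² - 16)/(s² + 16)². Then L{9·t·cos(4t)} = 9·(s² - 16)/(s² + 16)²

Final answer: 9·(s² - 16)/(s² + 16)²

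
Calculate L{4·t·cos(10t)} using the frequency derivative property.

L{cos(10t)} = s/(s² + 100). Derivative: d/ds[s/(s² + 100)] = [(s² + 100) - s·2s]/(s² + 100)² = (100 - s²)/(s² + 100)². So L{t·cos(10t)} = -F'(s) = (s² - 100)/(s² + 100)². Then L{4·t·cos(10t)} = 4·(s² - 100)/(s² + 100)²

Final answer: 4·(s² - 100)/(s² + 100)²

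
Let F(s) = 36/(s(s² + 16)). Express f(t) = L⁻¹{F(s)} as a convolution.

36/(s(s² + 16)) = (1/s)·(36/(s² + 16)) = L{1}·L{9·sin(4t)}. So f(t) = 1*(9·sin(4t)) = ∫₀ᵗ 9·sin(4τ) dτ

Final answer: ∫₀ᵗ 9·sin(4τ) dτ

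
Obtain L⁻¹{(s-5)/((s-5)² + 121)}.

Using frequency shift: L⁻¹{(s-a)/((s-a)² + b²)} = e^(at)cos(bt). Here a=5, b=11

Final answer: e^(5t)·cos(11t)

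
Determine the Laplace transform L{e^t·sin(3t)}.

L{e^(at)·sin(ωt)} = ω/((s-a)² + ω²), so L{e^t·sin(3t)} = 3/((s-1)² + 9)

Final answer: 3/((s-1)² + 9)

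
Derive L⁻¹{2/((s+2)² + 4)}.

Form: b/((s-a)² + b²) → e^(at)sin(bt). With a=-2, b=2

Final answer: e^(-2t)·sin(2t)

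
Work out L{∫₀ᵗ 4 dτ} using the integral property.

L{∫₀ᵗ f(τ)dτ} = F(s)/s with f(t) = 4. F(s) = 4/s, so L{∫₀ᵗ 4 dτ} = (4/s)/s = 4/s². (Check: ∫₀ᵗ 4 dτ = 4t.)

Final answer: 4/s²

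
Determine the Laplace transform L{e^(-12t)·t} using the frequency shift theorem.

L{e^(at)·t^n} = n!/(s-a)^(n+1), so L{e^(-12t)·t} = 1/(s+12)^2

Final answer: 1/(s+12)^2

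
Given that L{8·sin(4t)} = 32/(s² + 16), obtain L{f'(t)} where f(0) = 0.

L{f'(t)} = s·F(s) - f(0) = s·32/(s² + 16) - 0 = 32s/(s² + 16)

Final answer: 32s/(s² + 16)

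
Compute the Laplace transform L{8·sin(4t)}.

L{sin(ωt)} = ω/(s² + ω²), so L{sin(4t)} = 4/(s² + 16). Then L{8·sin(4t)} = 8·4/(s² + 16) = 32/(s² + 16)

Final answer: 32/(s² + 16)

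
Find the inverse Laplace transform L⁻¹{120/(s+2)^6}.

L⁻¹{n!/(s-a)^(n+1)} = t^n·e^(at), so L⁻¹{120/(s+2)^6} = t^5·e^(-2t)

Final answer: t^5·e^(-2t)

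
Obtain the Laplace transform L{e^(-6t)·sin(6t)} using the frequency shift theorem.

Frequency shift: L{e^(at)f(t)} = F(s-a). L{e^(-6t)·sin(6t)} = 6/((s+6)² + 36)

Final answer: 6/((s+6)² + 36)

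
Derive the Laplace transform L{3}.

L{3} = 3 · L{1} = 3/s

Final answer: 3/s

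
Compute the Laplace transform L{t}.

L{t^n} = n!/s^(n+1), so L{t} = 1/s^2

Final answer: 1/s^2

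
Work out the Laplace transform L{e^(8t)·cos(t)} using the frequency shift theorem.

Frequency shift: L{e^(at)f(t)} = F(s-a). L{e^(8t)·cos(t)} = (s-8)/((s-8)² + 1)

Final answer: (s-8)/((s-8)² + 1)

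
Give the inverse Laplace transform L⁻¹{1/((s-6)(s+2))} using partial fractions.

Decompose: A/(s-6) + B/(s+2). A = 1/8, B = -1/8. f(t) = (e^(6t) - e^(-2t))/8

Final answer: (e^(6t) - e^(-2t))/8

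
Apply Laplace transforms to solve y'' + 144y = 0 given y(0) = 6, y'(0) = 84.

L{y''} + 144L{y} = 0. s²Y - 6s - 84 + 144Y = 0. Y(s² + 144) = 6s + 84. Y = (6s + 84)/(s² + 144). Inverting: y(t) = 6cos(12t) + 7sin(12t)

Final answer: y(t) = 6cos(12t) + 7sin(12t)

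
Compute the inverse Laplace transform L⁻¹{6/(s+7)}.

L⁻¹{1/(s-a)} = e^(at), so L⁻¹{1/(s+7)} = e^(-7t), and L⁻¹{6/(s+7)} = 6·e^(-7t)

Final answer: 6·e^(-7t)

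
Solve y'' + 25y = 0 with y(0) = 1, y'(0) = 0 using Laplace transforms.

L{y''} + 25L{y} = 0. s²Y - s - 0 + 25Y = 0. Y(s² + 25) = s. Y = (s)/(s² + 25). Inverting: y(t) = cos(5t)

Final answer: y(t) = cos(5t)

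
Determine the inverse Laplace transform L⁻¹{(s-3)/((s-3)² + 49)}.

Using frequency shift, L⁻¹{(s-3)/((s-3)² + 49)} = e^(3t)·cos(7t)

Final answer: e^(3t)·cos(7t)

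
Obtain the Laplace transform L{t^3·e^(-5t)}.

L{t^n·e^(at)} = n!/(s-a)^(n+1), so L{t^3·e^(-5t)} = 6/(s+5)^4

Final answer: 6/(s+5)^4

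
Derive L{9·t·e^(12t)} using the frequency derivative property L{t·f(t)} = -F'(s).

L{e^(12t)} = 1/(s-12). By frequency derivative: L{t·e^(12t)} = -d/ds[1/(s-12)] = -(-1)/(s-12)² = 1/(s-12)². Then L{9·t·e^(12t)} = 9·1/(s-12)² = 9/(s-12)²

Final answer: 9/(s-12)²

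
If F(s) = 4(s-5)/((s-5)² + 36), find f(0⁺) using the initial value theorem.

f(0⁺) = lim_{s→∞} sF(s) = lim_{s→∞} 4s(s-5)/((s-5)² + 36) = 4

Final answer: 4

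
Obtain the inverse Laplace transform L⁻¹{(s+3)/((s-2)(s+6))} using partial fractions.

Using partial fractions, f(t) = (5e^(2t) + 3e^(-6t))/8

Final answer: (5e^(2t) + 3e^(-6t))/8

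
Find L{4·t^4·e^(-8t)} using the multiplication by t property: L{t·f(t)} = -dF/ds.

Using L{t^n·e^(at)} = n!/(s-a)^(n+1), L{t^4·e^(-8t)} = 24/(s+8)^5, so L{4·t^4·e^(-8t)} = 4·24/(s+8)^5 = 96/(s+8)^5

Final answer: 96/(s+8)^5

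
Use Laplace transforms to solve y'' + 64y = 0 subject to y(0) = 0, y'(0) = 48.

L{y''} + 64L{y} = 0. s²Y - 0 - 48 + 64Y = 0. Y(s² + 64) = 48. Y = (48)/(s² + 64). Inverting: y(t) = 6sin(8t)

Final answer: y(t) = 6sin(8t)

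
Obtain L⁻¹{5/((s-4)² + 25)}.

Form: b/((s-a)² + b²) → e^(at)sin(bt). With a=4, b=5

Final answer: e^(4t)·sin(5t)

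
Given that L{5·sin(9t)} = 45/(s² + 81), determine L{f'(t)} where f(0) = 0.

L{f'(t)} = s·F(s) - f(0) = s·45/(s² + 81) - 0 = 45s/(s² + 81)

Final answer: 45s/(s² + 81)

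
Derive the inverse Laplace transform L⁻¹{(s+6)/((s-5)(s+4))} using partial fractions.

Using partial fractions, f(t) = (11e^(5t) - 2e^(-4t))/9

Final answer: (11e^(5t) - 2e^(-4t))/9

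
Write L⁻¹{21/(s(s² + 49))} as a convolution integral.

21/(s(s² + 49)) = (1/s)·(21/(s² + 49)) = L{1}·L{3·sin(7t)}. So f(t) = 1*(3·sin(7t)) = ∫₀ᵗ 3·sin(7τ) dτ

Final answer: ∫₀ᵗ 3·sin(7τ) dτ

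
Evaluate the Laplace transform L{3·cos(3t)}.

L{cos(ωt)} = s/(s² + ω²), so L{cos(3t)} = s/(s² + 9). Then L{3·cos(3t)} = 3·s/(s² + 9) = 3s/(s² + 9)

Final answer: 3s/(s² + 9)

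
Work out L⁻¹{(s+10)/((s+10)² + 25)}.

Using frequency shift: L⁻¹{(s-a)/((s-a)² + b²)} = e^(at)cos(bt). Here a=-10, b=5

Final answer: e^(-10t)·cos(5t)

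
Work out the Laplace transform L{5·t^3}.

L{t^n} = n!/s^(n+1), so L{t^3} = 6/s^4. Then L{5·t^3} = 5·6/s^4 = 30/s^4

Final answer: 30/s^4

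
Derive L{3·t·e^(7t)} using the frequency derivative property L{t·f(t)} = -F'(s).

L{e^(7t)} = 1/(s-7). By frequency derivative: L{t·e^(7t)} = -d/ds[1/(s-7)] = -(-1)/(s-7)² = 1/(s-7)². Then L{3·t·e^(7t)} = 3·1/(s-7)² = 3/(s-7)²

Final answer: 3/(s-7)²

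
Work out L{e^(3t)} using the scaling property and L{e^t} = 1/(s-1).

Using L{f(at)} = (1/a)F(s/a) with a=3 and f(t) = e^t: L{e^(3t)} = (1/3) · 1/((s/3)-1) = (1/3) · 3/(s-3) = 1/(s-3)

Final answer: 1/(s-3)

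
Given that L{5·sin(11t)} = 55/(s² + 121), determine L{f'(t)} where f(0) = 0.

L{f'(t)} = s·F(s) - f(0) = s·55/(s² + 121) - 0 = 55s/(s² + 121)

Final answer: 55s/(s² + 121)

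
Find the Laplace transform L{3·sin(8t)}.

L{sin(ωt)} = ω/(s² + ω²), so L{sin(8t)} = 8/(s² + 64). Then L{3·sin(8t)} = 3·8/(s² + 64) = 24/(s² + 64)

Final answer: 24/(s² + 64)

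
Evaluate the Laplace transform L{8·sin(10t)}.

L{sin(ωt)} = ω/(s² + ω²), so L{sin(10t)} = 10/(s² + 100). Then L{8·sin(10t)} = 8·10/(s² + 100) = 80/(s² + 100)

Final answer: 80/(s² + 100)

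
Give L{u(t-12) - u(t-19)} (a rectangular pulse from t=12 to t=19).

L{u(t-a)} = e^(-as)/s. L{u(t-12) - u(t-19)} = (e^(-12s) - e^(-19s))/s

Final answer: (e^(-12s) - e^(-19s))/s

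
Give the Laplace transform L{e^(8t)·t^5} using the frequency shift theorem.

L{e^(at)·t^n} = n!/(s-a)^(n+1), so L{e^(8t)·t^5} = 120/(s-8)^6

Final answer: 120/(s-8)^6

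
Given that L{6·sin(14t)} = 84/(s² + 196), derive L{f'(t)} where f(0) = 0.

L{f'(t)} = s·F(s) - f(0) = s·84/(s² + 196) - 0 = 84s/(s² + 196)

Final answer: 84s/(s² + 196)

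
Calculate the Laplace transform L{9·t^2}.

L{t^n} = n!/s^(n+1), so L{t^2} = 2/s^3. Then L{9·t^2} = 9·2/s^3 = 18/s^3

Final answer: 18/s^3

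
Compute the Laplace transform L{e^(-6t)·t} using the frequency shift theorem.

L{e^(at)·t^n} = n!/(s-a)^(n+1), so L{e^(-6t)·t} = 1/(s+6)^2

Final answer: 1/(s+6)^2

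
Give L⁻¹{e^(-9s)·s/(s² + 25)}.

L⁻¹{s/(s² + 25)} = cos(5t). By the time shift theorem, L⁻¹{e^(-as)F(s)} = u(t-a)f(t-a) with a=9, so L⁻¹{e^(-9s)·s/(s² + 25)} = u(t-9)·cos(5(t-9))

Final answer: u(t-9)·cos(5(t-9))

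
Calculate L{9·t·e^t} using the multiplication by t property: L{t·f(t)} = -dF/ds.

Using L{t^n·e^(at)} = n!/(s-a)^(n+1), L{t·e^t} = 1/(s-1)^2, so L{9·t·e^t} = 9·1/(s-1)^2 = 9/(s-1)^2

Final answer: 9/(s-1)^2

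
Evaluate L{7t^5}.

L{t^n} = n!/s^(n+1). So L{7t^5} = 7·5!/s^6 = 840/s^6

Final answer: 840/s^6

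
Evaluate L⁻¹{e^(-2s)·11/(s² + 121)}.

L⁻¹{11/(s² + 121)} = sin(11t). By the time shift theorem, L⁻¹{e^(-as)F(s)} = u(t-a)f(t-a) with a=2, so L⁻¹{e^(-2s)·11/(s² + 121)} = u(t-2)·sin(11(t-2))

Final answer: u(t-2)·sin(11(t-2))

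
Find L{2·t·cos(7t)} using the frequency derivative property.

L{cos(7t)} = s/(s² + 49). Derivative: d/ds[s/(s² + 49)] = [(s² + 49) - s·2s]/(s² + 49)² = (49 - s²)/(s² + 49)². So L{t·cos(7t)} = -F'(s) = (s² - 49)/(s² + 49)². Then L{2·t·cos(7t)} = 2·(s² - 49)/(s² + 49)²

Final answer: 2·(s² - 49)/(s² + 49)²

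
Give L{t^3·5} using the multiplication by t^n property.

L{5} = 5/s. d^1/ds^1[1/s] = -1/s². d^2/ds^2[1/s] = 2/s^3. d^3/ds^3[1/s] = -6/s^4. So L{t^3} = (-1)^{3}·-6/s^4 = 6/s^4. Then L{t^3·5} = 5·6/s^4 = 30/s^4

Final answer: 30/s^4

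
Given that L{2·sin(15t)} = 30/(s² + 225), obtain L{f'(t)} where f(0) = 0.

L{f'(t)} = s·F(s) - f(0) = s·30/(s² + 225) - 0 = 30s/(s² + 225)

Final answer: 30s/(s² + 225)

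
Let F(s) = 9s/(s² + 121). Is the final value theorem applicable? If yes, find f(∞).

The final value theorem requires all poles of sF(s) in the left half-plane. sF(s) = 9s²/(s² + 121) has poles at s = ±11i (imaginary axis). Theorem does NOT apply (oscillatory system).

Final answer: Not applicable (oscillatory)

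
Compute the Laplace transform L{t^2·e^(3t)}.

L{t^n·e^(at)} = n!/(s-a)^(n+1), so L{t^2·e^(3t)} = 2/(s-3)^3

Final answer: 2/(s-3)^3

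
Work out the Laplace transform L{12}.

L{12} = 12 · L{1} = 12/s

Final answer: 12/s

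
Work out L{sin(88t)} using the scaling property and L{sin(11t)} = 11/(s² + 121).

Using L{f(at)} = (1/a)F(s/a) with a=8: L{sin(88t)} = (1/8) · 11/((s/8)² + 121) = (1/8) · 11·64/(s² + 7744) = 88/(s² + 7744)

Final answer: 88/(s² + 7744)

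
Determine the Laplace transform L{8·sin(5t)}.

L{sin(ωt)} = ω/(s² + ω²), so L{sin(5t)} = 5/(s² + 25). Then L{8·sin(5t)} = 8·5/(s² + 25) = 40/(s² + 25)

Final answer: 40/(s² + 25)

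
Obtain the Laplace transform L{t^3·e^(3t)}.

L{t^n·e^(at)} = n!/(s-a)^(n+1), so L{t^3·e^(3t)} = 6/(s-3)^4

Final answer: 6/(s-3)^4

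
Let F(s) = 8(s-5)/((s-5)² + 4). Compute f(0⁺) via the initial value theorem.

f(0⁺) = lim_{s→∞} sF(s) = lim_{s→∞} 8s(s-5)/((s-5)² + 4) = 8

Final answer: 8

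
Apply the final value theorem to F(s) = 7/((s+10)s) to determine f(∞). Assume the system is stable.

f(∞) = lim_{s→0} sF(s) = lim_{s→0} 7/(s+10) = 7/10

Final answer: 7/10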